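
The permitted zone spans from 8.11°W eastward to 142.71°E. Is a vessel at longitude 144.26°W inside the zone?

Band width going east from -8.11° to +142.71°: ((142.71 − -8.11) mod 360) = 150.82°.
Offset of -144.26° east of the west edge: ((-144.26 − -8.11) mod 360) = 223.85°.
223.85° > 150.82° ⇒ outside.

No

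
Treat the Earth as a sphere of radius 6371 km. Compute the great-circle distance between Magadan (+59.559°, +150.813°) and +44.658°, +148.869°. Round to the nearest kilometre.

Δλ = 148.869 − 150.813 = -1.944°.
Δφ = 44.658 − 59.559 = -14.901°.
a = sin²(Δφ/2) + cos φ₁ · cos φ₂ · sin²(Δλ/2) = 0.016918.
c = 2·atan2(√a, √(1−a)) = 0.26088 rad → d = 6371·c ≈ 1662.05 km.

1662 km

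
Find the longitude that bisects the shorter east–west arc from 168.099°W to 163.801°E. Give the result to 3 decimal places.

177.851°E

Signed shortest Δλ from -168.099° to +163.801° is -28.100°.
Midpoint longitude = -168.099° + (-28.100°)/2 = -168.099° − 14.050° = -182.149°.
Normalise into (−180°, 180°]: +177.851°.
(The naïve average (-168.099 + +163.801)/2 = -2.149° is on the wrong side of the globe.)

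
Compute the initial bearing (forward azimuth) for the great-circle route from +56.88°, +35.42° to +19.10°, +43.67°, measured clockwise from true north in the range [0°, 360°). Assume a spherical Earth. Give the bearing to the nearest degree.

167°

Δλ = 43.67 − 35.42 = 8.25°.
θ = atan2( sin Δλ · cos φ₂ , cos φ₁ · sin φ₂ − sin φ₁ · cos φ₂ · cos Δλ )
  = atan2(0.13559, -0.60444) = 167.356° → normalised to [0°, 360°): 167.356°.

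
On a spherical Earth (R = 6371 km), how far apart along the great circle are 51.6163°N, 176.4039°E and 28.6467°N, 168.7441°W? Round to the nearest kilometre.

2837 km

Δλ = -168.7441 − 176.4039 = -345.1480°; wrapped into (−180°, 180°]: 14.8520°.
Δφ = 28.6467 − 51.6163 = -22.9696°.
a = sin²(Δφ/2) + cos φ₁ · cos φ₂ · sin²(Δλ/2) = 0.048747.
c = 2·atan2(√a, √(1−a)) = 0.44524 rad → d = 6371·c ≈ 2836.63 km.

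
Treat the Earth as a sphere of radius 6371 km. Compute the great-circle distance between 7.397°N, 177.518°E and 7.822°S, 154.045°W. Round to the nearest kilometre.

Δλ = -154.045 − 177.518 = -331.563°; wrapped into (−180°, 180°]: 28.437°.
Δφ = -7.822 − 7.397 = -15.219°.
a = sin²(Δφ/2) + cos φ₁ · cos φ₂ · sin²(Δλ/2) = 0.076806.
c = 2·atan2(√a, √(1−a)) = 0.56163 rad → d = 6371·c ≈ 3578.14 km.

3578 km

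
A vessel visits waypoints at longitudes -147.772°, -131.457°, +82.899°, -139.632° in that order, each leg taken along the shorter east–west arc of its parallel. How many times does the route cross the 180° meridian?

2

Leg 1: -147.772° → -131.457°, shortest Δλ = 16.315° (east) — does not cross 180°.
Leg 2: -131.457° → +82.899°, shortest Δλ = -145.644° (west) — crosses 180°.
Leg 3: +82.899° → -139.632°, shortest Δλ = 137.469° (east) — crosses 180°.
Total crossings: 2.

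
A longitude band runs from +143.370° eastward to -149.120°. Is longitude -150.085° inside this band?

Band width going east from +143.370° to -149.120°: ((-149.120 − 143.370) mod 360) = 67.510°.
Offset of -150.085° east of the west edge: ((-150.085 − 143.370) mod 360) = 66.545°.
66.545° ≤ 67.510° ⇒ inside.

Yes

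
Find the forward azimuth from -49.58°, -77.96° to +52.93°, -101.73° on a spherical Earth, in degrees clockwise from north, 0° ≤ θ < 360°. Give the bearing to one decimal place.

Δλ = -101.73 − -77.96 = -23.77°.
θ = atan2( sin Δλ · cos φ₂ , cos φ₁ · sin φ₂ − sin φ₁ · cos φ₂ · cos Δλ )
  = atan2(-0.24296, 0.93733) = -14.532° → normalised to [0°, 360°): 345.468°.

345.5°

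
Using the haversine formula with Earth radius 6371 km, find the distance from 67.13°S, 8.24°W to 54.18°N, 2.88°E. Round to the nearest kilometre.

Δλ = 2.88 − -8.24 = 11.12°.
Δφ = 54.18 − -67.13 = 121.31°.
a = sin²(Δφ/2) + cos φ₁ · cos φ₂ · sin²(Δλ/2) = 0.761969.
c = 2·atan2(√a, √(1−a)) = 2.12226 rad → d = 6371·c ≈ 13520.95 km.

13521 km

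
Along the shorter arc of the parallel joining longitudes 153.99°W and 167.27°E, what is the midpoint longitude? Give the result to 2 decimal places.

173.36°W

Signed shortest Δλ from -153.99° to +167.27° is -38.74°.
Midpoint longitude = -153.99° + (-38.74°)/2 = -153.99° − 19.37° = -173.36°.
(The naïve average (-153.99 + +167.27)/2 = 6.64° is on the wrong side of the globe.)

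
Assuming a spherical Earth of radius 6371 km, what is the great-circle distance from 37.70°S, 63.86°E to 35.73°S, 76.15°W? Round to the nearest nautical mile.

Δλ = -76.15 − 63.86 = -140.01°.
Δφ = -35.73 − -37.70 = 1.97°.
a = sin²(Δφ/2) + cos φ₁ · cos φ₂ · sin²(Δλ/2) = 0.567495.
c = 2·atan2(√a, √(1−a)) = 1.70620 rad → d = 6371·c ≈ 10870.19 km ≈ 5869.44 nmi.

5869 nmi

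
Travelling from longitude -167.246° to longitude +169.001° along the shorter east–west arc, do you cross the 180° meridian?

Naïve |169.001 − -167.246| = 336.247° > 180°, so the shorter arc goes the other way round — across 180°.
Signed shortest Δλ = ((169.001 − -167.246 + 180) mod 360) − 180 = -23.753°.
Going west by 23.753° from -167.246° passes through 180° before reaching +169.001°.

Yes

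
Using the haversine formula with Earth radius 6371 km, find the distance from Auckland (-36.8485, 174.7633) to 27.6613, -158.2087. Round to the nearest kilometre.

Δλ = -158.2087 − 174.7633 = -332.9720°; wrapped into (−180°, 180°]: 27.0280°.
Δφ = 27.6613 − -36.8485 = 64.5098°.
a = sin²(Δφ/2) + cos φ₁ · cos φ₂ · sin²(Δλ/2) = 0.323526.
c = 2·atan2(√a, √(1−a)) = 1.21008 rad → d = 6371·c ≈ 7709.39 km.

7709 km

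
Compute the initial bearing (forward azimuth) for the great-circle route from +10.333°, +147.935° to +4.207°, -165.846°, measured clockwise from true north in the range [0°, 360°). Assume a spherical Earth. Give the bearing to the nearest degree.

Δλ = -165.846 − 147.935 = -313.781°; wrapped into (−180°, 180°]: 46.219°.
θ = atan2( sin Δλ · cos φ₂ , cos φ₁ · sin φ₂ − sin φ₁ · cos φ₂ · cos Δλ )
  = atan2(0.72004, -0.05160) = 94.099° → normalised to [0°, 360°): 94.099°.

94°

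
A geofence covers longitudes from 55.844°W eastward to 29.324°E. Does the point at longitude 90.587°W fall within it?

No

Band width going east from -55.844° to +29.324°: ((29.324 − -55.844) mod 360) = 85.168°.
Offset of -90.587° east of the west edge: ((-90.587 − -55.844) mod 360) = 325.257°.
325.257° > 85.168° ⇒ outside.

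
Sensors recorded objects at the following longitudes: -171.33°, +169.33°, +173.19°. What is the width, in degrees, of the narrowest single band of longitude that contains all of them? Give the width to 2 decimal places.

Sort the longitudes: -171.33°, +169.33°, +173.19°.
Eastward gaps between consecutive values (wrapping around): 340.66°, 3.86°, 15.48°.
Largest gap = 340.66° ⇒ minimal covering band is its complement: 360° − 340.66° = 19.34°.
Band runs from +169.33° eastward to -171.33°, crossing the antimeridian.

19.34°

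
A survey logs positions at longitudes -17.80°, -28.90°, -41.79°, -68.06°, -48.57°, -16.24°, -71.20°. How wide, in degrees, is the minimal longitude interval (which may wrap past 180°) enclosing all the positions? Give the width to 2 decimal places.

54.96°

Sort the longitudes: -71.20°, -68.06°, -48.57°, -41.79°, -28.90°, -17.80°, -16.24°.
Eastward gaps between consecutive values (wrapping around): 3.14°, 19.49°, 6.78°, 12.89°, 11.10°, 1.56°, 305.04°.
Largest gap = 305.04° ⇒ minimal covering band is its complement: 360° − 305.04° = 54.96°.
Band runs from -71.20° eastward to -16.24°.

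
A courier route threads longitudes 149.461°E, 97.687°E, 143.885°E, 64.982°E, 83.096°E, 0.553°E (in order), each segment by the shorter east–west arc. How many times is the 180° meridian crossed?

0

Leg 1: +149.461° → +97.687°, shortest Δλ = -51.774° (west) — does not cross 180°.
Leg 2: +97.687° → +143.885°, shortest Δλ = 46.198° (east) — does not cross 180°.
Leg 3: +143.885° → +64.982°, shortest Δλ = -78.903° (west) — does not cross 180°.
Leg 4: +64.982° → +83.096°, shortest Δλ = 18.114° (east) — does not cross 180°.
Leg 5: +83.096° → +0.553°, shortest Δλ = -82.543° (west) — does not cross 180°.
Total crossings: 0.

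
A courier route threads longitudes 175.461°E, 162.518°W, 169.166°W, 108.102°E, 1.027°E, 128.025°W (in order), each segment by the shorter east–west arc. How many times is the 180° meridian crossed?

Leg 1: +175.461° → -162.518°, shortest Δλ = 22.021° (east) — crosses 180°.
Leg 2: -162.518° → -169.166°, shortest Δλ = -6.648° (west) — does not cross 180°.
Leg 3: -169.166° → +108.102°, shortest Δλ = -82.732° (west) — crosses 180°.
Leg 4: +108.102° → +1.027°, shortest Δλ = -107.075° (west) — does not cross 180°.
Leg 5: +1.027° → -128.025°, shortest Δλ = -129.052° (west) — does not cross 180°.
Total crossings: 2.

2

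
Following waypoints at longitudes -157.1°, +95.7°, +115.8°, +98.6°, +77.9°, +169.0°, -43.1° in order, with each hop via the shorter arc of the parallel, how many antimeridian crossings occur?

Leg 1: -157.1° → +95.7°, shortest Δλ = -107.2° (west) — crosses 180°.
Leg 2: +95.7° → +115.8°, shortest Δλ = 20.1° (east) — does not cross 180°.
Leg 3: +115.8° → +98.6°, shortest Δλ = -17.2° (west) — does not cross 180°.
Leg 4: +98.6° → +77.9°, shortest Δλ = -20.7° (west) — does not cross 180°.
Leg 5: +77.9° → +169.0°, shortest Δλ = 91.1° (east) — does not cross 180°.
Leg 6: +169.0° → -43.1°, shortest Δλ = 147.9° (east) — crosses 180°.
Total crossings: 2.

2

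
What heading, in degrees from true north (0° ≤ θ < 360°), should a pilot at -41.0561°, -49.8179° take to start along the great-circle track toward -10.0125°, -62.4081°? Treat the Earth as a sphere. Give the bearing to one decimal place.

336.8°

Δλ = -62.4081 − -49.8179 = -12.5902°.
θ = atan2( sin Δλ · cos φ₂ , cos φ₁ · sin φ₂ − sin φ₁ · cos φ₂ · cos Δλ )
  = atan2(-0.21466, 0.50014) = -23.229° → normalised to [0°, 360°): 336.771°.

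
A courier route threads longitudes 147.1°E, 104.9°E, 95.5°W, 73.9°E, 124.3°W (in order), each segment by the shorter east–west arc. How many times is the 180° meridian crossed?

Leg 1: +147.1° → +104.9°, shortest Δλ = -42.2° (west) — does not cross 180°.
Leg 2: +104.9° → -95.5°, shortest Δλ = 159.6° (east) — crosses 180°.
Leg 3: -95.5° → +73.9°, shortest Δλ = 169.4° (east) — does not cross 180°.
Leg 4: +73.9° → -124.3°, shortest Δλ = 161.8° (east) — crosses 180°.
Total crossings: 2.

2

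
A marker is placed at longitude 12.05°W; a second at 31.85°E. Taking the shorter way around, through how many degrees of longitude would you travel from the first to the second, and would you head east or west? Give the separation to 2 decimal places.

43.90° east

Raw difference: 31.85 − -12.05 = 43.9°.
Normalise into (−180°, 180°]: 43.9° stays 43.9°.
Positive ⇒ the second point lies to the east; separation 43.90°.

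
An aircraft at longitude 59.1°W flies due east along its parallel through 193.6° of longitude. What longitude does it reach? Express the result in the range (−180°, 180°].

134.5°E

Start at -59.1°; shift +193.6° → +134.5°.
+134.5° already lies in (−180°, 180°].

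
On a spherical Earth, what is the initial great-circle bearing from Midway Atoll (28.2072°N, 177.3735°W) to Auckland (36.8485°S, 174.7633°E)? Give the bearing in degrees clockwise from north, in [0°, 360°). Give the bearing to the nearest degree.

187°

Δλ = 174.7633 − -177.3735 = 352.1368°; wrapped into (−180°, 180°]: -7.8632°.
θ = atan2( sin Δλ · cos φ₂ , cos φ₁ · sin φ₂ − sin φ₁ · cos φ₂ · cos Δλ )
  = atan2(-0.10948, -0.90316) = -173.089° → normalised to [0°, 360°): 186.911°.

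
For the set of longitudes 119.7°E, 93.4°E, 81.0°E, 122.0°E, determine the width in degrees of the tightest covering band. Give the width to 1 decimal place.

Sort the longitudes: +81.0°, +93.4°, +119.7°, +122.0°.
Eastward gaps between consecutive values (wrapping around): 12.4°, 26.3°, 2.3°, 319.0°.
Largest gap = 319.0° ⇒ minimal covering band is its complement: 360° − 319.0° = 41.0°.
Band runs from +81.0° eastward to +122.0°.

41.0°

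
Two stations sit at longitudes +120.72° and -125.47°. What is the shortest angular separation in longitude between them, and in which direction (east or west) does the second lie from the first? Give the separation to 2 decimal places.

113.81° east

Raw difference: -125.47 − 120.72 = -246.19°.
Normalise into (−180°, 180°]: -246.19° + 360° = 113.81°.
Positive ⇒ the second point lies to the east; separation 113.81°.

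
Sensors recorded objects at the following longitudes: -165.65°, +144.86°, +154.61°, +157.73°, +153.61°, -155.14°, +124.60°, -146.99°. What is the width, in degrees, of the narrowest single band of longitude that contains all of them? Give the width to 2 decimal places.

Sort the longitudes: -165.65°, -155.14°, -146.99°, +124.60°, +144.86°, +153.61°, +154.61°, +157.73°.
Eastward gaps between consecutive values (wrapping around): 10.51°, 8.15°, 271.59°, 20.26°, 8.75°, 1.00°, 3.12°, 36.62°.
Largest gap = 271.59° ⇒ minimal covering band is its complement: 360° − 271.59° = 88.41°.
Band runs from +124.60° eastward to -146.99°, crossing the antimeridian.

88.41°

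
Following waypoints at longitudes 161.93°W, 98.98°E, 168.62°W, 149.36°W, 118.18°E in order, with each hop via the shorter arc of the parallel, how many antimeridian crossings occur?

3

Leg 1: -161.93° → +98.98°, shortest Δλ = -99.09° (west) — crosses 180°.
Leg 2: +98.98° → -168.62°, shortest Δλ = 92.4° (east) — crosses 180°.
Leg 3: -168.62° → -149.36°, shortest Δλ = 19.26° (east) — does not cross 180°.
Leg 4: -149.36° → +118.18°, shortest Δλ = -92.46° (west) — crosses 180°.
Total crossings: 3.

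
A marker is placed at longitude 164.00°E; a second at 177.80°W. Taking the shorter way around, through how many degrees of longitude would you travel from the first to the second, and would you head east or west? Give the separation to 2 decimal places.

Raw difference: -177.80 − 164.00 = -341.8°.
Normalise into (−180°, 180°]: -341.8° + 360° = 18.2°.
Positive ⇒ the second point lies to the east; separation 18.20°.

18.20° east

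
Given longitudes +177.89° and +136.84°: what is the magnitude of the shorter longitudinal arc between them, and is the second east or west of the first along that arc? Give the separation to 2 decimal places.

Raw difference: 136.84 − 177.89 = -41.05°.
Normalise into (−180°, 180°]: -41.05° stays -41.05°.
Negative ⇒ the second point lies to the west; separation 41.05°.

41.05° west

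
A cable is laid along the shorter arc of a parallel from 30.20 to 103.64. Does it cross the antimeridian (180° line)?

Signed shortest Δλ = ((103.64 − 30.20 + 180) mod 360) − 180 = 73.44°.
Going east by 73.44° from +30.20° reaches +103.64° without touching 180°.

No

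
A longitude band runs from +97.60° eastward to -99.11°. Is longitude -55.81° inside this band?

Band width going east from +97.60° to -99.11°: ((-99.11 − 97.60) mod 360) = 163.29°.
Offset of -55.81° east of the west edge: ((-55.81 − 97.60) mod 360) = 206.59°.
206.59° > 163.29° ⇒ outside.

No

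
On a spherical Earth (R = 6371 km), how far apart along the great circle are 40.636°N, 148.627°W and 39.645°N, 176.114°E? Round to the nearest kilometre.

Δλ = 176.114 − -148.627 = 324.741°; wrapped into (−180°, 180°]: -35.259°.
Δφ = 39.645 − 40.636 = -0.991°.
a = sin²(Δφ/2) + cos φ₁ · cos φ₂ · sin²(Δλ/2) = 0.053673.
c = 2·atan2(√a, √(1−a)) = 0.46759 rad → d = 6371·c ≈ 2979.05 km.

2979 km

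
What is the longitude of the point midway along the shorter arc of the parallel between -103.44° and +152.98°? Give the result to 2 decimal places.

Signed shortest Δλ from -103.44° to +152.98° is -103.58°.
Midpoint longitude = -103.44° + (-103.58°)/2 = -103.44° − 51.79° = -155.23°.
(The naïve average (-103.44 + +152.98)/2 = 24.77° is on the wrong side of the globe.)

-155.23°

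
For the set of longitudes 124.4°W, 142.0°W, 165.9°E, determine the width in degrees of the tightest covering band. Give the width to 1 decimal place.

Sort the longitudes: -142.0°, -124.4°, +165.9°.
Eastward gaps between consecutive values (wrapping around): 17.6°, 290.3°, 52.1°.
Largest gap = 290.3° ⇒ minimal covering band is its complement: 360° − 290.3° = 69.7°.
Band runs from +165.9° eastward to -124.4°, crossing the antimeridian.

69.7°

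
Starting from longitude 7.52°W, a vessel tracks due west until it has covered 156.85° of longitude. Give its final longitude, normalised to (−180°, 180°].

164.37°W

Start at -7.52°; shift −156.85° → -164.37°.
-164.37° already lies in (−180°, 180°].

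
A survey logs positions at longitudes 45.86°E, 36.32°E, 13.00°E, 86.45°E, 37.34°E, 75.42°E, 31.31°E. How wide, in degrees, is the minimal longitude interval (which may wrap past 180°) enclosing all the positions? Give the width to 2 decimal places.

Sort the longitudes: +13.00°, +31.31°, +36.32°, +37.34°, +45.86°, +75.42°, +86.45°.
Eastward gaps between consecutive values (wrapping around): 18.31°, 5.01°, 1.02°, 8.52°, 29.56°, 11.03°, 286.55°.
Largest gap = 286.55° ⇒ minimal covering band is its complement: 360° − 286.55° = 73.45°.
Band runs from +13.00° eastward to +86.45°.

73.45°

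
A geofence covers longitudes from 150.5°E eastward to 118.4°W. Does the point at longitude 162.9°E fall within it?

Band width going east from +150.5° to -118.4°: ((-118.4 − 150.5) mod 360) = 91.1°.
Offset of +162.9° east of the west edge: ((162.9 − 150.5) mod 360) = 12.4°.
12.4° ≤ 91.1° ⇒ inside.

Yes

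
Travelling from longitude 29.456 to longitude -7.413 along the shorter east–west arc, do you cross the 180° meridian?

Signed shortest Δλ = ((-7.413 − 29.456 + 180) mod 360) − 180 = -36.869°.
Going west by 36.869° from +29.456° reaches -7.413° without touching 180°.

No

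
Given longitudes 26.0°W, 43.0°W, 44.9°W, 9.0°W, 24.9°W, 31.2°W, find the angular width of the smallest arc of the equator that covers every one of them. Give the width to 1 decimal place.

Sort the longitudes: -44.9°, -43.0°, -31.2°, -26.0°, -24.9°, -9.0°.
Eastward gaps between consecutive values (wrapping around): 1.9°, 11.8°, 5.2°, 1.1°, 15.9°, 324.1°.
Largest gap = 324.1° ⇒ minimal covering band is its complement: 360° − 324.1° = 35.9°.
Band runs from -44.9° eastward to -9.0°.

35.9°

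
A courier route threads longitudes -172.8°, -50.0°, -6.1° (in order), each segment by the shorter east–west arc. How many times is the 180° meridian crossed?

Leg 1: -172.8° → -50.0°, shortest Δλ = 122.8° (east) — does not cross 180°.
Leg 2: -50.0° → -6.1°, shortest Δλ = 43.9° (east) — does not cross 180°.
Total crossings: 0.

0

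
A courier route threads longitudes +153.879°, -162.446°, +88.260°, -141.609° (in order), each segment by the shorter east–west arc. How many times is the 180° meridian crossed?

3

Leg 1: +153.879° → -162.446°, shortest Δλ = 43.675° (east) — crosses 180°.
Leg 2: -162.446° → +88.260°, shortest Δλ = -109.294° (west) — crosses 180°.
Leg 3: +88.260° → -141.609°, shortest Δλ = 130.131° (east) — crosses 180°.
Total crossings: 3.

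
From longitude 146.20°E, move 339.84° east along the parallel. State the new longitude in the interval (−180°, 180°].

126.04°E

Start at +146.20°; shift +339.84° → +486.04°.
+486.04° lies outside (−180°, 180°]; subtract 360° → +126.04°.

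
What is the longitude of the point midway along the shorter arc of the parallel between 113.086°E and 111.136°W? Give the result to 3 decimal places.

179.025°W

Signed shortest Δλ from +113.086° to -111.136° is +135.778°.
Midpoint longitude = +113.086° + (+135.778°)/2 = +113.086° + 67.889° = +180.975°.
Normalise into (−180°, 180°]: -179.025°.
(The naïve average (+113.086 + -111.136)/2 = 0.975° is on the wrong side of the globe.)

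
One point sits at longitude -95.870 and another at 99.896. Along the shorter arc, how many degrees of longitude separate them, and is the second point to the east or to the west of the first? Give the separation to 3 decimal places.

164.234° west

Raw difference: 99.896 − -95.870 = 195.766°.
Normalise into (−180°, 180°]: 195.766° − 360° = -164.234°.
Negative ⇒ the second point lies to the west; separation 164.234°.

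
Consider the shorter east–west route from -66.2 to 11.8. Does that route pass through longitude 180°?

No

Signed shortest Δλ = ((11.8 − -66.2 + 180) mod 360) − 180 = 78.0°.
Going east by 78.0° from -66.2° reaches +11.8° without touching 180°.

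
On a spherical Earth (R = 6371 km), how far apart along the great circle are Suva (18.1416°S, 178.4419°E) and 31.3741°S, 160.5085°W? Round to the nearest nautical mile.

1391 nmi

Δλ = -160.5085 − 178.4419 = -338.9504°; wrapped into (−180°, 180°]: 21.0496°.
Δφ = -31.3741 − -18.1416 = -13.2325°.
a = sin²(Δφ/2) + cos φ₁ · cos φ₂ · sin²(Δλ/2) = 0.040346.
c = 2·atan2(√a, √(1−a)) = 0.40448 rad → d = 6371·c ≈ 2576.93 km ≈ 1391.43 nmi.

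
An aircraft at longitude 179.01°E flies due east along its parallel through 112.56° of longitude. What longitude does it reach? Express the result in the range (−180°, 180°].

Start at +179.01°; shift +112.56° → +291.57°.
+291.57° lies outside (−180°, 180°]; subtract 360° → -68.43°.

68.43°W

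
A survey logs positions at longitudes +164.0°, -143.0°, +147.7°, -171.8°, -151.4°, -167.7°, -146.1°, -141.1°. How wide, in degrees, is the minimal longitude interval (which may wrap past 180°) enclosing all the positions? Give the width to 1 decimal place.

Sort the longitudes: -171.8°, -167.7°, -151.4°, -146.1°, -143.0°, -141.1°, +147.7°, +164.0°.
Eastward gaps between consecutive values (wrapping around): 4.1°, 16.3°, 5.3°, 3.1°, 1.9°, 288.8°, 16.3°, 24.2°.
Largest gap = 288.8° ⇒ minimal covering band is its complement: 360° − 288.8° = 71.2°.
Band runs from +147.7° eastward to -141.1°, crossing the antimeridian.

71.2°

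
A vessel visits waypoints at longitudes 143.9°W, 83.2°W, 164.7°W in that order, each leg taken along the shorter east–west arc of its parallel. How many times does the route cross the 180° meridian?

Leg 1: -143.9° → -83.2°, shortest Δλ = 60.7° (east) — does not cross 180°.
Leg 2: -83.2° → -164.7°, shortest Δλ = -81.5° (west) — does not cross 180°.
Total crossings: 0.

0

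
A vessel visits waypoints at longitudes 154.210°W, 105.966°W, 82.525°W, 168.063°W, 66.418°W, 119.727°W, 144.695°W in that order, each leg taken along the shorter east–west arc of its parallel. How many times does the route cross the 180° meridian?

0

Leg 1: -154.210° → -105.966°, shortest Δλ = 48.244° (east) — does not cross 180°.
Leg 2: -105.966° → -82.525°, shortest Δλ = 23.441° (east) — does not cross 180°.
Leg 3: -82.525° → -168.063°, shortest Δλ = -85.538° (west) — does not cross 180°.
Leg 4: -168.063° → -66.418°, shortest Δλ = 101.645° (east) — does not cross 180°.
Leg 5: -66.418° → -119.727°, shortest Δλ = -53.309° (west) — does not cross 180°.
Leg 6: -119.727° → -144.695°, shortest Δλ = -24.968° (west) — does not cross 180°.
Total crossings: 0.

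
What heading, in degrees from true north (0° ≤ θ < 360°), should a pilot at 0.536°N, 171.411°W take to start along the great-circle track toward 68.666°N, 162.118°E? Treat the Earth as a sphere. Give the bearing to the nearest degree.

350°

Δλ = 162.118 − -171.411 = 333.529°; wrapped into (−180°, 180°]: -26.471°.
θ = atan2( sin Δλ · cos φ₂ , cos φ₁ · sin φ₂ − sin φ₁ · cos φ₂ · cos Δλ )
  = atan2(-0.16216, 0.92839) = -9.908° → normalised to [0°, 360°): 350.092°.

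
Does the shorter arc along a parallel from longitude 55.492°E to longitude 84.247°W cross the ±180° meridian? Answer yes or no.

Signed shortest Δλ = ((-84.247 − 55.492 + 180) mod 360) − 180 = -139.739°.
Going west by 139.739° from +55.492° reaches -84.247° without touching 180°.

No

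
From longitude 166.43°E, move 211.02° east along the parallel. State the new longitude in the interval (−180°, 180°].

Start at +166.43°; shift +211.02° → +377.45°.
+377.45° lies outside (−180°, 180°]; subtract 360° → +17.45°.

17.45°E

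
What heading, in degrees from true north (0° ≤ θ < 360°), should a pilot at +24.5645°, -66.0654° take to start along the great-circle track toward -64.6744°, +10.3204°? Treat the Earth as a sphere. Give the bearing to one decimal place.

Δλ = 10.3204 − -66.0654 = 76.3858°.
θ = atan2( sin Δλ · cos φ₂ , cos φ₁ · sin φ₂ − sin φ₁ · cos φ₂ · cos Δλ )
  = atan2(0.41574, -0.86394) = 154.302° → normalised to [0°, 360°): 154.302°.

154.3°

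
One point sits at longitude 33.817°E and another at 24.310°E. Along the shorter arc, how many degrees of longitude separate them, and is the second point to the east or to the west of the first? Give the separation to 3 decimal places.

Raw difference: 24.310 − 33.817 = -9.507°.
Normalise into (−180°, 180°]: -9.507° stays -9.507°.
Negative ⇒ the second point lies to the west; separation 9.507°.

9.507° west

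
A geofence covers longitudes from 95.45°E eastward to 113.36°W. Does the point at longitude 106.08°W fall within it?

No

Band width going east from +95.45° to -113.36°: ((-113.36 − 95.45) mod 360) = 151.19°.
Offset of -106.08° east of the west edge: ((-106.08 − 95.45) mod 360) = 158.47°.
158.47° > 151.19° ⇒ outside.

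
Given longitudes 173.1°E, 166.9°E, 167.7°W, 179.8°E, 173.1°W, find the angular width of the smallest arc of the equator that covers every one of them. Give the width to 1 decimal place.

Sort the longitudes: -173.1°, -167.7°, +166.9°, +173.1°, +179.8°.
Eastward gaps between consecutive values (wrapping around): 5.4°, 334.6°, 6.2°, 6.7°, 7.1°.
Largest gap = 334.6° ⇒ minimal covering band is its complement: 360° − 334.6° = 25.4°.
Band runs from +166.9° eastward to -167.7°, crossing the antimeridian.

25.4°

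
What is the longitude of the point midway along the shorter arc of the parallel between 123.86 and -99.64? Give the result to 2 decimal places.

-167.89°

Signed shortest Δλ from +123.86° to -99.64° is +136.50°.
Midpoint longitude = +123.86° + (+136.50°)/2 = +123.86° + 68.25° = +192.11°.
Normalise into (−180°, 180°]: -167.89°.
(The naïve average (+123.86 + -99.64)/2 = 12.11° is on the wrong side of the globe.)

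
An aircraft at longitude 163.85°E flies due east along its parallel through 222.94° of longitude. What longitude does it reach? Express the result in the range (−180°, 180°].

26.79°E

Start at +163.85°; shift +222.94° → +386.79°.
+386.79° lies outside (−180°, 180°]; subtract 360° → +26.79°.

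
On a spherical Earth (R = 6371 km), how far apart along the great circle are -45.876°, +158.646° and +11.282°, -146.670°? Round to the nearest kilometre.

Δλ = -146.670 − 158.646 = -305.316°; wrapped into (−180°, 180°]: 54.684°.
Δφ = 11.282 − -45.876 = 57.158°.
a = sin²(Δφ/2) + cos φ₁ · cos φ₂ · sin²(Δλ/2) = 0.372871.
c = 2·atan2(√a, √(1−a)) = 1.31372 rad → d = 6371·c ≈ 8369.68 km.

8370 km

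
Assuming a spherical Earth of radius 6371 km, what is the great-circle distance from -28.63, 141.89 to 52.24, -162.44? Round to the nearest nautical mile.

5664 nmi

Δλ = -162.44 − 141.89 = -304.33°; wrapped into (−180°, 180°]: 55.67°.
Δφ = 52.24 − -28.63 = 80.87°.
a = sin²(Δφ/2) + cos φ₁ · cos φ₂ · sin²(Δλ/2) = 0.537845.
c = 2·atan2(√a, √(1−a)) = 1.64656 rad → d = 6371·c ≈ 10490.23 km ≈ 5664.27 nmi.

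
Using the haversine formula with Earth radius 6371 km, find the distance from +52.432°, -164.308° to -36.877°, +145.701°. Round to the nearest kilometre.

Δλ = 145.701 − -164.308 = 310.009°; wrapped into (−180°, 180°]: -49.991°.
Δφ = -36.877 − 52.432 = -89.309°.
a = sin²(Δφ/2) + cos φ₁ · cos φ₂ · sin²(Δλ/2) = 0.581050.
c = 2·atan2(√a, √(1−a)) = 1.73361 rad → d = 6371·c ≈ 11044.86 km.

11045 km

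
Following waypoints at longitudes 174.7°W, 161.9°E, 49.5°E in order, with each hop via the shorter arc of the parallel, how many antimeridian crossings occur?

1

Leg 1: -174.7° → +161.9°, shortest Δλ = -23.4° (west) — crosses 180°.
Leg 2: +161.9° → +49.5°, shortest Δλ = -112.4° (west) — does not cross 180°.
Total crossings: 1.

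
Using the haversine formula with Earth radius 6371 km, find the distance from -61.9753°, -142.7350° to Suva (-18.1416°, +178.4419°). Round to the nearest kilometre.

5725 km

Δλ = 178.4419 − -142.7350 = 321.1769°; wrapped into (−180°, 180°]: -38.8231°.
Δφ = -18.1416 − -61.9753 = 43.8337°.
a = sin²(Δφ/2) + cos φ₁ · cos φ₂ · sin²(Δλ/2) = 0.188642.
c = 2·atan2(√a, √(1−a)) = 0.89859 rad → d = 6371·c ≈ 5724.90 km.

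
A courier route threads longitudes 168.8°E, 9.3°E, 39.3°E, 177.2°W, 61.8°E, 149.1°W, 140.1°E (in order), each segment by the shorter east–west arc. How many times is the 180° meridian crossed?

Leg 1: +168.8° → +9.3°, shortest Δλ = -159.5° (west) — does not cross 180°.
Leg 2: +9.3° → +39.3°, shortest Δλ = 30.0° (east) — does not cross 180°.
Leg 3: +39.3° → -177.2°, shortest Δλ = 143.5° (east) — crosses 180°.
Leg 4: -177.2° → +61.8°, shortest Δλ = -121.0° (west) — crosses 180°.
Leg 5: +61.8° → -149.1°, shortest Δλ = 149.1° (east) — crosses 180°.
Leg 6: -149.1° → +140.1°, shortest Δλ = -70.8° (west) — crosses 180°.
Total crossings: 4.

4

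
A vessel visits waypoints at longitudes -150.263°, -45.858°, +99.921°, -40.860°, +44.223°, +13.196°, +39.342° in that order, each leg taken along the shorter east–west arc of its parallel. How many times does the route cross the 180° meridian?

0

Leg 1: -150.263° → -45.858°, shortest Δλ = 104.405° (east) — does not cross 180°.
Leg 2: -45.858° → +99.921°, shortest Δλ = 145.779° (east) — does not cross 180°.
Leg 3: +99.921° → -40.860°, shortest Δλ = -140.781° (west) — does not cross 180°.
Leg 4: -40.860° → +44.223°, shortest Δλ = 85.083° (east) — does not cross 180°.
Leg 5: +44.223° → +13.196°, shortest Δλ = -31.027° (west) — does not cross 180°.
Leg 6: +13.196° → +39.342°, shortest Δλ = 26.146° (east) — does not cross 180°.
Total crossings: 0.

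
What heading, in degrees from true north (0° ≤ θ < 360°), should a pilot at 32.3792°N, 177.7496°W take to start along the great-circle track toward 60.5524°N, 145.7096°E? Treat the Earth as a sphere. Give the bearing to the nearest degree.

Δλ = 145.7096 − -177.7496 = 323.4592°; wrapped into (−180°, 180°]: -36.5408°.
θ = atan2( sin Δλ · cos φ₂ , cos φ₁ · sin φ₂ − sin φ₁ · cos φ₂ · cos Δλ )
  = atan2(-0.29271, 0.52389) = -29.193° → normalised to [0°, 360°): 330.807°.

331°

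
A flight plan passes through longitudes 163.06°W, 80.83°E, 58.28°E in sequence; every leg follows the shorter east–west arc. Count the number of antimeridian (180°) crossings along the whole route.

1

Leg 1: -163.06° → +80.83°, shortest Δλ = -116.11° (west) — crosses 180°.
Leg 2: +80.83° → +58.28°, shortest Δλ = -22.55° (west) — does not cross 180°.
Total crossings: 1.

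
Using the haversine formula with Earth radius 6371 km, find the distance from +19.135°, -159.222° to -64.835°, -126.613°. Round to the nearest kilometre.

Δλ = -126.613 − -159.222 = 32.609°.
Δφ = -64.835 − 19.135 = -83.970°.
a = sin²(Δφ/2) + cos φ₁ · cos φ₂ · sin²(Δλ/2) = 0.479138.
c = 2·atan2(√a, √(1−a)) = 1.52906 rad → d = 6371·c ≈ 9741.65 km.

9742 km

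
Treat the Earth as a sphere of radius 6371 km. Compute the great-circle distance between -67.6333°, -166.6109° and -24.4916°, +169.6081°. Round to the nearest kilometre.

Δλ = 169.6081 − -166.6109 = 336.2190°; wrapped into (−180°, 180°]: -23.7810°.
Δφ = -24.4916 − -67.6333 = 43.1417°.
a = sin²(Δφ/2) + cos φ₁ · cos φ₂ · sin²(Δλ/2) = 0.149869.
c = 2·atan2(√a, √(1−a)) = 0.79503 rad → d = 6371·c ≈ 5065.15 km.

5065 km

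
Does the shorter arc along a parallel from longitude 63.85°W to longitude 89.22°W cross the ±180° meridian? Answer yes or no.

No

Signed shortest Δλ = ((-89.22 − -63.85 + 180) mod 360) − 180 = -25.37°.
Going west by 25.37° from -63.85° reaches -89.22° without touching 180°.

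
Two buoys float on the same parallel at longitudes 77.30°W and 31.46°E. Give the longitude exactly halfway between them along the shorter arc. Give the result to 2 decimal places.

22.92°W

Signed shortest Δλ from -77.30° to +31.46° is +108.76°.
Midpoint longitude = -77.30° + (+108.76°)/2 = -77.30° + 54.38° = -22.92°.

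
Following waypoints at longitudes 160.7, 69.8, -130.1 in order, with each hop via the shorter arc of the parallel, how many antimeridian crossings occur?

Leg 1: +160.7° → +69.8°, shortest Δλ = -90.9° (west) — does not cross 180°.
Leg 2: +69.8° → -130.1°, shortest Δλ = 160.1° (east) — crosses 180°.
Total crossings: 1.

1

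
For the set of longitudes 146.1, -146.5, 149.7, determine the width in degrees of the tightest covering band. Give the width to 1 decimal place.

Sort the longitudes: -146.5°, +146.1°, +149.7°.
Eastward gaps between consecutive values (wrapping around): 292.6°, 3.6°, 63.8°.
Largest gap = 292.6° ⇒ minimal covering band is its complement: 360° − 292.6° = 67.4°.
Band runs from +146.1° eastward to -146.5°, crossing the antimeridian.

67.4°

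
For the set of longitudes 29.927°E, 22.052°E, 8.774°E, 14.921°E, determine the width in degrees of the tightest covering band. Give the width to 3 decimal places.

Sort the longitudes: +8.774°, +14.921°, +22.052°, +29.927°.
Eastward gaps between consecutive values (wrapping around): 6.147°, 7.131°, 7.875°, 338.847°.
Largest gap = 338.847° ⇒ minimal covering band is its complement: 360° − 338.847° = 21.153°.
Band runs from +8.774° eastward to +29.927°.

21.153°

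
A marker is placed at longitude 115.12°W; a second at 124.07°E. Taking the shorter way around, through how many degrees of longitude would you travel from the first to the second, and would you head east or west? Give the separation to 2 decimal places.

120.81° west

Raw difference: 124.07 − -115.12 = 239.19°.
Normalise into (−180°, 180°]: 239.19° − 360° = -120.81°.
Negative ⇒ the second point lies to the west; separation 120.81°.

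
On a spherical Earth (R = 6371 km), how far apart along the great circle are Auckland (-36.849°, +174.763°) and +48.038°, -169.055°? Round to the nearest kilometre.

Δλ = -169.055 − 174.763 = -343.818°; wrapped into (−180°, 180°]: 16.182°.
Δφ = 48.038 − -36.849 = 84.887°.
a = sin²(Δφ/2) + cos φ₁ · cos φ₂ · sin²(Δλ/2) = 0.466039.
c = 2·atan2(√a, √(1−a)) = 1.50282 rad → d = 6371·c ≈ 9574.48 km.

9574 km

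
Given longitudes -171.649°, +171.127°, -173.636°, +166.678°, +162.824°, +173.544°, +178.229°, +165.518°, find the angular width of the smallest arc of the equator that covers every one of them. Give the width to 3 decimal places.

Sort the longitudes: -173.636°, -171.649°, +162.824°, +165.518°, +166.678°, +171.127°, +173.544°, +178.229°.
Eastward gaps between consecutive values (wrapping around): 1.987°, 334.473°, 2.694°, 1.160°, 4.449°, 2.417°, 4.685°, 8.135°.
Largest gap = 334.473° ⇒ minimal covering band is its complement: 360° − 334.473° = 25.527°.
Band runs from +162.824° eastward to -171.649°, crossing the antimeridian.

25.527°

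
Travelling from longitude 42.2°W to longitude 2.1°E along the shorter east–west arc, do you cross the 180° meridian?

Signed shortest Δλ = ((2.1 − -42.2 + 180) mod 360) − 180 = 44.3°.
Going east by 44.3° from -42.2° reaches +2.1° without touching 180°.

No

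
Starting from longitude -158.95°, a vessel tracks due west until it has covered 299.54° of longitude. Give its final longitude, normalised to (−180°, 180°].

Start at -158.95°; shift −299.54° → -458.49°.
-458.49° lies outside (−180°, 180°]; add 360° → -98.49°.

-98.49°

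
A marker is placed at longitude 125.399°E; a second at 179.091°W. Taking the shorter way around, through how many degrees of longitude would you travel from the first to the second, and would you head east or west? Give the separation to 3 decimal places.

55.510° east

Raw difference: -179.091 − 125.399 = -304.49°.
Normalise into (−180°, 180°]: -304.49° + 360° = 55.51°.
Positive ⇒ the second point lies to the east; separation 55.510°.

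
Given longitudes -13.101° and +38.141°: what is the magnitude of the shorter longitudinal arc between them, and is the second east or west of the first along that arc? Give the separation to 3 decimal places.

Raw difference: 38.141 − -13.101 = 51.242°.
Normalise into (−180°, 180°]: 51.242° stays 51.242°.
Positive ⇒ the second point lies to the east; separation 51.242°.

51.242° east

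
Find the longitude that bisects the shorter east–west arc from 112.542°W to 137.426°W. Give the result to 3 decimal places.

Signed shortest Δλ from -112.542° to -137.426° is -24.884°.
Midpoint longitude = -112.542° + (-24.884°)/2 = -112.542° − 12.442° = -124.984°.

124.984°W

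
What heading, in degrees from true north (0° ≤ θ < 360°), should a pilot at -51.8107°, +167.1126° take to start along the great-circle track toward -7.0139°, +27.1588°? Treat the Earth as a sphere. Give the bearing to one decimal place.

Δλ = 27.1588 − 167.1126 = -139.9538°.
θ = atan2( sin Δλ · cos φ₂ , cos φ₁ · sin φ₂ − sin φ₁ · cos φ₂ · cos Δλ )
  = atan2(-0.63859, -0.67268) = -136.489° → normalised to [0°, 360°): 223.511°.

223.5°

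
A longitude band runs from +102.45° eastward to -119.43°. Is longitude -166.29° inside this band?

Band width going east from +102.45° to -119.43°: ((-119.43 − 102.45) mod 360) = 138.12°.
Offset of -166.29° east of the west edge: ((-166.29 − 102.45) mod 360) = 91.26°.
91.26° ≤ 138.12° ⇒ inside.

Yes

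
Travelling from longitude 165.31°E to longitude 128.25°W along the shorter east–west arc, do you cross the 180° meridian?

Naïve |-128.25 − 165.31| = 293.56° > 180°, so the shorter arc goes the other way round — across 180°.
Signed shortest Δλ = ((-128.25 − 165.31 + 180) mod 360) − 180 = 66.44°.
Going east by 66.44° from +165.31° passes through 180° before reaching -128.25°.

Yes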